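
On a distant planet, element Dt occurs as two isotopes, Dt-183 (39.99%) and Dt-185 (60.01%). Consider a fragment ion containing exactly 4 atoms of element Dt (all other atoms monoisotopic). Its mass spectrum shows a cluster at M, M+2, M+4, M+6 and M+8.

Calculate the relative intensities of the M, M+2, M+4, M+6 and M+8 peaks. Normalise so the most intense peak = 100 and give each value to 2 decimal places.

Each Dt atom is independently Dt-183 (p = 0.3999) or Dt-185 (q = 0.6001); the cluster is the binomial expansion (p + q)^4.
P(M) = 0.3999^4 = 0.025574
P(M+2) = 4 × 0.3999^3 × 0.6001^1 = 0.153510
P(M+4) = 6 × 0.3999^2 × 0.6001^2 = 0.345542
P(M+6) = 4 × 0.3999^1 × 0.6001^3 = 0.345686
P(M+8) = 0.6001^4 = 0.129686
The M+6 peak is largest (0.345686); scaling to 100 gives 7.40 : 44.41 : 99.96 : 100.00 : 37.52.

7.40 : 44.41 : 99.96 : 100.00 : 37.52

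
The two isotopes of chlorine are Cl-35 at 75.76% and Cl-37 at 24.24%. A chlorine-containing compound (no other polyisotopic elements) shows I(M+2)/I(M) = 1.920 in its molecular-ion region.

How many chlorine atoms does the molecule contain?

6

The M+2/M ratio from n Cl atoms is n · q/p = n · 0.2424/0.7576.
n = 1.920 × 0.7576/0.2424 = 6.00 ≈ 6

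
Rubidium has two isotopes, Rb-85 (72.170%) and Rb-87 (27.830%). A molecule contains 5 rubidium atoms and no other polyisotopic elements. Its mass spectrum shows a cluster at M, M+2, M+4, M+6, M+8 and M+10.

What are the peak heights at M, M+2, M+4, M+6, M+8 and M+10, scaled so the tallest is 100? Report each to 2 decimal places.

51.86 : 100.00 : 77.12 : 29.74 : 5.73 : 0.44

The 5 Rb atoms are independent, so intensities follow the terms of (0.72170 + 0.27830)^5.
P(M) = 0.72170^5 = 0.195787
P(M+2) = 5 × 0.72170^4 × 0.27830^1 = 0.377494
P(M+4) = 10 × 0.72170^3 × 0.27830^2 = 0.291136
P(M+6) = 10 × 0.72170^2 × 0.27830^3 = 0.112267
P(M+8) = 5 × 0.72170^1 × 0.27830^4 = 0.021646
P(M+10) = 0.27830^5 = 0.001669
The M+2 peak is largest (0.377494); scaling to 100 gives 51.86 : 100.00 : 77.12 : 29.74 : 5.73 : 0.44.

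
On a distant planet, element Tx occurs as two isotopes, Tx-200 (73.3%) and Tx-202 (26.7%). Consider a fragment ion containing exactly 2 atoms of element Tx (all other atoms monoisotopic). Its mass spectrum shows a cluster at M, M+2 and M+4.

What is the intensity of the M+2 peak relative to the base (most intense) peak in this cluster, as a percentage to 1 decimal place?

72.9%

Binomial terms of (0.733 + 0.267)^2: M 0.5373, M+2 0.3914, M+4 0.0713 → M is the base peak.
P(M) = C(2,0) × 0.733^2 × 0.267^0 = 1 × 0.537289 × 1.0000 = 0.537289 (base)
P(M+2) = C(2,1) × 0.733^1 × 0.267^1 = 2 × 0.7330 × 0.2670 = 0.391422
Relative intensity = 0.391422 / 0.537289 × 100 = 72.9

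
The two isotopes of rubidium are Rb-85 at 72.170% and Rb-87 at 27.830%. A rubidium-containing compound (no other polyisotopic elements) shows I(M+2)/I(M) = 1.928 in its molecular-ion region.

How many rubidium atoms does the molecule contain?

The M+2/M ratio from n Rb atoms is n · q/p = n · 0.27830/0.72170.
n = 1.928 × 0.72170/0.27830 = 5.00 ≈ 5

5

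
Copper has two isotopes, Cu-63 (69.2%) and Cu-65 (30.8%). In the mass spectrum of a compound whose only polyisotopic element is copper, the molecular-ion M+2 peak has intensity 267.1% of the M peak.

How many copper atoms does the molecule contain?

6

The M+2/M ratio from n Cu atoms is n · q/p = n · 0.308/0.692.
n = 2.671 × 0.692/0.308 = 6.00 ≈ 6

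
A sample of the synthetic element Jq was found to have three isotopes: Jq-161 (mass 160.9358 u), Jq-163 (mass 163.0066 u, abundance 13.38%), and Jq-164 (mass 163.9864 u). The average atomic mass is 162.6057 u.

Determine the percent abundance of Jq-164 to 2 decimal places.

45.66%

Let x and y be the fractions of Jq-161 and Jq-164. Then x + y = 1 − 0.1338 = 0.8662 and 160.9358x + 163.9864y = 162.6057 − 0.1338×163.0066 = 140.79541692.
Substituting: 160.9358x + 163.9864(0.8662 − x) = 140.79541692
(160.9358 − 163.9864)x = -1.24960276  ⇒  x = 0.40963, y = 0.45657
Jq-161: 40.96%, Jq-164: 45.66%.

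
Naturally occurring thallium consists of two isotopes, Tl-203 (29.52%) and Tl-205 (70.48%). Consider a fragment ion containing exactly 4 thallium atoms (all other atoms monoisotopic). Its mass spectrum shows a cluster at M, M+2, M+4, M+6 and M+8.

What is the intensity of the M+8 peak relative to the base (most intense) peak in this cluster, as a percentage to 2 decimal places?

59.69%

(0.2952 + 0.7048)^4 gives M 0.0076, M+2 0.0725, M+4 0.2597, M+6 0.4134, M+8 0.2468; the largest is M+6.
P(M+6) = C(4,3) × 0.2952^1 × 0.7048^3 = 4 × 0.2952 × 0.35010449 = 0.413403 (base)
P(M+8) = C(4,4) × 0.2952^0 × 0.7048^4 = 1 × 1.0000 × 0.24675365 = 0.246754
Relative intensity = 0.246754 / 0.413403 × 100 = 59.69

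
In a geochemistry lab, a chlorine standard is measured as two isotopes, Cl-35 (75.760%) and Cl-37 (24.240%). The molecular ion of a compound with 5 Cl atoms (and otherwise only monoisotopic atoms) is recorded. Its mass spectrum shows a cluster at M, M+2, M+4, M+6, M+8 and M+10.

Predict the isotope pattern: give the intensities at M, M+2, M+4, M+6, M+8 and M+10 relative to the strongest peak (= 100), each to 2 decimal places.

Each Cl atom is independently Cl-35 (p = 0.75760) or Cl-37 (q = 0.24240); the cluster is the binomial expansion (p + q)^5.
P(M) = 0.75760^5 = 0.249574
P(M+2) = 5 × 0.75760^4 × 0.24240^1 = 0.399266
P(M+4) = 10 × 0.75760^3 × 0.24240^2 = 0.255497
P(M+6) = 10 × 0.75760^2 × 0.24240^3 = 0.081748
P(M+8) = 5 × 0.75760^1 × 0.24240^4 = 0.013078
P(M+10) = 0.24240^5 = 0.000837
The M+2 peak is largest (0.399266); scaling to 100 gives 62.51 : 100.00 : 63.99 : 20.47 : 3.28 : 0.21.

62.51 : 100.00 : 63.99 : 20.47 : 3.28 : 0.21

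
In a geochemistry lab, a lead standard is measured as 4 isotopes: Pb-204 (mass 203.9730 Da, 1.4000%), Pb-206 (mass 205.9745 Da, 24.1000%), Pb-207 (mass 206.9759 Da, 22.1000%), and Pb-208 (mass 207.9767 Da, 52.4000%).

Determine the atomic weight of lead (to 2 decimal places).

Average mass = Σ (abundance × isotope mass) = 0.014000 × 203.9730 + 0.241000 × 205.9745 + 0.221000 × 206.9759 + 0.524000 × 207.9767
= 2.85562 + 49.63985 + 45.74167 + 108.97979 = 207.21693 Da

207.22 Da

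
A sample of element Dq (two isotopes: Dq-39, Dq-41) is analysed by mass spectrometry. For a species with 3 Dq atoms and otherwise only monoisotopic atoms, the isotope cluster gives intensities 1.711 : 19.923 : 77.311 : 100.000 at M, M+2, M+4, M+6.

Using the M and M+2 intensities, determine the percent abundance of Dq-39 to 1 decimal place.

Write p for the Dq-39 fraction. I(M+2)/I(M) = [C(3,1)·p^2·(1−p)] / p^3 = 3·(1−p)/p = 19.923/1.711 = 11.6441
(1−p)/p = 11.6441/3 = 3.8814  ⇒  p = 1/(1 + 3.8814) = 0.2049
Dq-39: 20.5%, Dq-41: 79.5%.

20.5%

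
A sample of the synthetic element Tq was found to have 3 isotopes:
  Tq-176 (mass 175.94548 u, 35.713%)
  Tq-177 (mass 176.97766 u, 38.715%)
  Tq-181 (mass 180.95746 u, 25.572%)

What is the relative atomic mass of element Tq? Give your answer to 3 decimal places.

177.627 u

Average mass = Σ (abundance × isotope mass) = 0.35713 × 175.94548 + 0.38715 × 176.97766 + 0.25572 × 180.95746
= 62.835409 + 68.516901 + 46.274442 = 177.626752 u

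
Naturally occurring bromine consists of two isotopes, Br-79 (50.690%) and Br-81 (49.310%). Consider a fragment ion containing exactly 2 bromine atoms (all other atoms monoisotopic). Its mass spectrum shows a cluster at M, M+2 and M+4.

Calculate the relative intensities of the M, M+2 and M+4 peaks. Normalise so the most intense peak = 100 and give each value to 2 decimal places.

51.40 : 100.00 : 48.64

Each Br atom is independently Br-79 (p = 0.50690) or Br-81 (q = 0.49310); the cluster is the binomial expansion (p + q)^2.
P(M) = 0.50690^2 = 0.256948
P(M+2) = 2 × 0.50690^1 × 0.49310^1 = 0.499905
P(M+4) = 0.49310^2 = 0.243148
The M+2 peak is largest (0.499905); scaling to 100 gives 51.40 : 100.00 : 48.64.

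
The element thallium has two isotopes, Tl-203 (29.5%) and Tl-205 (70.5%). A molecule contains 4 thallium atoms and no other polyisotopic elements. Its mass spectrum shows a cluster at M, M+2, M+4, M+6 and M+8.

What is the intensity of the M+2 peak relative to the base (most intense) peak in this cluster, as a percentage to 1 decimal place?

(0.295 + 0.705)^4 gives M 0.0076, M+2 0.0724, M+4 0.2595, M+6 0.4135, M+8 0.2470; the largest is M+6.
P(M+6) = C(4,3) × 0.295^1 × 0.705^3 = 4 × 0.2950 × 0.35040263 = 0.413475 (base)
P(M+2) = C(4,1) × 0.295^3 × 0.705^1 = 4 × 0.02567237 × 0.7050 = 0.072396
Relative intensity = 0.072396 / 0.413475 × 100 = 17.5

17.5%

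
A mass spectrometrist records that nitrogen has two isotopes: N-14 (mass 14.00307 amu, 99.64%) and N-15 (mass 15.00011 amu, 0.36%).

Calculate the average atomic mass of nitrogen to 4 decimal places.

Ar = Σ fᵢ·mᵢ = 0.9964 × 14.00307 + 0.0036 × 15.00011
= 13.952659 + 0.054000 = 14.006659 amu

14.0067 amu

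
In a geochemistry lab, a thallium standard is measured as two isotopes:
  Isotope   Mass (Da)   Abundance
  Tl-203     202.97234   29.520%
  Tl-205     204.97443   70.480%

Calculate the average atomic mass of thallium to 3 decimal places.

204.383 Da

The abundance-weighted mean is 0.29520 × 202.97234 + 0.70480 × 204.97443
= 59.917435 + 144.465978 = 204.383413 Da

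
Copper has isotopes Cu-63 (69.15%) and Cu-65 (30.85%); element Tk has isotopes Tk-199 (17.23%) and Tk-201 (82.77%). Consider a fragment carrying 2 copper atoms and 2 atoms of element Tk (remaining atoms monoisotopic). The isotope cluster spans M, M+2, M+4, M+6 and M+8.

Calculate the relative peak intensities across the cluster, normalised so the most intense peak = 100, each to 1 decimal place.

Copper pattern (n=2): 0.47817225 : 0.4266555 : 0.09517225
Element Tk pattern (n=2): 0.02968729 : 0.28522542 : 0.68508729
Convolve the two distributions (both contribute in 2-u steps):
  M: 0.47817225×0.02968729 = 0.014196
  M+2: 0.47817225×0.28522542 + 0.4266555×0.02968729 = 0.149053
  M+4: 0.47817225×0.68508729 + 0.4266555×0.28522542 + 0.09517225×0.02968729 = 0.452108
  M+6: 0.4266555×0.68508729 + 0.09517225×0.28522542 = 0.319442
  M+8: 0.09517225×0.68508729 = 0.065201
Scale to base peak (0.452108) = 100: 3.1 : 33.0 : 100.0 : 70.7 : 14.4

3.1 : 33.0 : 100.0 : 70.7 : 14.4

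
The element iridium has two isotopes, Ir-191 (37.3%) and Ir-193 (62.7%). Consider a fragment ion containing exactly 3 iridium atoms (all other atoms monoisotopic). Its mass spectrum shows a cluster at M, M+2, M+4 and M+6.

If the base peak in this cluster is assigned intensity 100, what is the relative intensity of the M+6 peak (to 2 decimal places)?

Binomial terms of (0.373 + 0.627)^3: M 0.0519, M+2 0.2617, M+4 0.4399, M+6 0.2465 → M+4 is the base peak.
P(M+4) = C(3,2) × 0.373^1 × 0.627^2 = 3 × 0.3730 × 0.393129 = 0.439911 (base)
P(M+6) = C(3,3) × 0.373^0 × 0.627^3 = 1 × 1.0000 × 0.24649188 = 0.246492
Relative intensity = 0.246492 / 0.439911 × 100 = 56.03

56.03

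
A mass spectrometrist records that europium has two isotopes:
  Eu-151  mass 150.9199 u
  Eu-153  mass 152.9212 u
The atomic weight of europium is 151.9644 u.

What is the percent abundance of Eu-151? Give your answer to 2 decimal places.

With x = fraction of Eu-151 (so Eu-153 is 1 − x):
150.9199·x + 152.9212·(1 − x) = 151.9644
(150.9199 − 152.9212)·x = 151.9644 − 152.9212
x = -0.9568 / -2.0013 = 0.47809 → 47.81% Eu-151, 52.19% Eu-153.

47.81%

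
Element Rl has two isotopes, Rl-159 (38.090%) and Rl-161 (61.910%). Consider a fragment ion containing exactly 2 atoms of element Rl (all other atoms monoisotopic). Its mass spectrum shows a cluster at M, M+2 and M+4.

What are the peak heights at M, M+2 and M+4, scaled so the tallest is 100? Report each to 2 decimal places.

30.76 : 100.00 : 81.27

Expanding (0.38090 + 0.61910)^2:
P(M) = 0.38090^2 = 0.145085
P(M+2) = 2 × 0.38090^1 × 0.61910^1 = 0.471630
P(M+4) = 0.61910^2 = 0.383285
The M+2 peak is largest (0.471630); scaling to 100 gives 30.76 : 100.00 : 81.27.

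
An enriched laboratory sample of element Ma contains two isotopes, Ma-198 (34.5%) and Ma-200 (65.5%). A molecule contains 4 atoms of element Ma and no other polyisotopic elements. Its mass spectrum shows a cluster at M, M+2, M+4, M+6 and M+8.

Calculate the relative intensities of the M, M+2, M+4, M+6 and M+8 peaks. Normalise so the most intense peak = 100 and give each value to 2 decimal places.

The 4 Ma atoms are independent, so intensities follow the terms of (0.345 + 0.655)^4.
P(M) = 0.345^4 = 0.014167
P(M+2) = 4 × 0.345^3 × 0.655^1 = 0.107587
P(M+4) = 6 × 0.345^2 × 0.655^2 = 0.306388
P(M+6) = 4 × 0.345^1 × 0.655^3 = 0.387796
P(M+8) = 0.655^4 = 0.184062
The M+6 peak is largest (0.387796); scaling to 100 gives 3.65 : 27.74 : 79.01 : 100.00 : 47.46.

3.65 : 27.74 : 79.01 : 100.00 : 47.46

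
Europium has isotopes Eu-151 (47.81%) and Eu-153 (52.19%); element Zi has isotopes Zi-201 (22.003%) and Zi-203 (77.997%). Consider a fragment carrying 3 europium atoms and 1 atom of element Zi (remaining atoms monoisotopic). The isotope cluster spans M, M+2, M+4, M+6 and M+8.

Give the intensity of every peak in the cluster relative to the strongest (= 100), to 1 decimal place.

Europium pattern (n=3): 0.10928391 : 0.3578871 : 0.39067407 : 0.14215492
Element Zi pattern (n=1): 0.22003 : 0.77997
Convolve the two distributions (both contribute in 2-u steps):
  M: 0.10928391×0.22003 = 0.024046
  M+2: 0.10928391×0.77997 + 0.3578871×0.22003 = 0.163984
  M+4: 0.3578871×0.77997 + 0.39067407×0.22003 = 0.365101
  M+6: 0.39067407×0.77997 + 0.14215492×0.22003 = 0.335992
  M+8: 0.14215492×0.77997 = 0.110877
Scale to base peak (0.365101) = 100: 6.6 : 44.9 : 100.0 : 92.0 : 30.4

6.6 : 44.9 : 100.0 : 92.0 : 30.4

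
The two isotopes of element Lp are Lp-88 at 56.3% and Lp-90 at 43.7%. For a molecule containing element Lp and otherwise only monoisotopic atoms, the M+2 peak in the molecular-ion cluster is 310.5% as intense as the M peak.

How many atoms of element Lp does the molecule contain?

The M+2/M ratio from n Lp atoms is n · q/p = n · 0.437/0.563.
n = 3.105 × 0.563/0.437 = 4.00 ≈ 4

4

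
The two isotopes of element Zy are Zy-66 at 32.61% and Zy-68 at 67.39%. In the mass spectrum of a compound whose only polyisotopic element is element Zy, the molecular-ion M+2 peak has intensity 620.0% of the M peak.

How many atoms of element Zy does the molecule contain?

For n independent Zy atoms, I(M+2)/I(M) = n · (abundance Zy-68) / (abundance Zy-66) = n · 0.6739/0.3261.
n = 6.200 × 0.3261/0.6739 = 3.00 ≈ 3

3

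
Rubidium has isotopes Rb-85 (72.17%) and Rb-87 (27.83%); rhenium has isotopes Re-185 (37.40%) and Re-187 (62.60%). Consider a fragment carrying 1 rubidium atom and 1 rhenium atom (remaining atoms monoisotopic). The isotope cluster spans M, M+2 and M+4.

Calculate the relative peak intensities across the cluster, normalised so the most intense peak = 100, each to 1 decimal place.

Rubidium pattern (n=1): 0.7217 : 0.2783
Rhenium pattern (n=1): 0.3740 : 0.6260
Convolve the two distributions (both contribute in 2-u steps):
  M: 0.7217×0.3740 = 0.269916
  M+2: 0.7217×0.6260 + 0.2783×0.3740 = 0.555868
  M+4: 0.2783×0.6260 = 0.174216
Scale to base peak (0.555868) = 100: 48.6 : 100.0 : 31.3

48.6 : 100.0 : 31.3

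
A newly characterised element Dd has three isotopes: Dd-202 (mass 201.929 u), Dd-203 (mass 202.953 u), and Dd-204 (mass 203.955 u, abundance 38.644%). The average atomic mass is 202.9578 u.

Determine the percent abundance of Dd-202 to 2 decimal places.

37.35%

The remaining 61.356% is split between Dd-202 (fraction x) and Dd-203 (fraction 0.61356 − x).
Substituting: 201.929x + 202.953(0.61356 − x) = 124.1414298
(201.929 − 202.953)x = -0.38241288  ⇒  x = 0.37345, y = 0.24011
Dd-202: 37.35%, Dd-203: 24.01%.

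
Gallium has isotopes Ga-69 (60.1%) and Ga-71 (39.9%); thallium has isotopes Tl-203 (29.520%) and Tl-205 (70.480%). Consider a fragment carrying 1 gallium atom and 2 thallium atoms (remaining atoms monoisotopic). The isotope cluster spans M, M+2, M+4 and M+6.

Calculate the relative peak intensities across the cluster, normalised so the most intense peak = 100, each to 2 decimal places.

Gallium pattern (n=1): 0.6010 : 0.3990
Thallium pattern (n=2): 0.08714304 : 0.41611392 : 0.49674304
Convolve the two distributions (both contribute in 2-u steps):
  M: 0.6010×0.08714304 = 0.052373
  M+2: 0.6010×0.41611392 + 0.3990×0.08714304 = 0.284855
  M+4: 0.6010×0.49674304 + 0.3990×0.41611392 = 0.464572
  M+6: 0.3990×0.49674304 = 0.198200
Scale to base peak (0.464572) = 100: 11.27 : 61.32 : 100.00 : 42.66

11.27 : 61.32 : 100.00 : 42.66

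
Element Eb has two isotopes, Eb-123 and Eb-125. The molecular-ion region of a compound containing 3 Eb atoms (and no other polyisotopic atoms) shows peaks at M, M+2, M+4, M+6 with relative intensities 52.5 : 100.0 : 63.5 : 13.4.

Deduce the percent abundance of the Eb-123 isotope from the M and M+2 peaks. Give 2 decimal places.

If p is the fraction of Eb that is Eb-123, then I(M+2)/I(M) = [C(3,1)·p^2·(1−p)] / p^3 = 3·(1−p)/p = 100.0/52.5 = 1.9048
(1−p)/p = 1.9048/3 = 0.6349  ⇒  p = 1/(1 + 0.6349) = 0.6117
Eb-123: 61.17%, Eb-125: 38.83%.

61.17%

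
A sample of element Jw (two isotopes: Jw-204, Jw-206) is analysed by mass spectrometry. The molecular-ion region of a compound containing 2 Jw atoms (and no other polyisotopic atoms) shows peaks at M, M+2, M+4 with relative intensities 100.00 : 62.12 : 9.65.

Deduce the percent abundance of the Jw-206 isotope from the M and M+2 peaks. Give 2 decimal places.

23.70%

If p is the fraction of Jw that is Jw-204, then I(M+2)/I(M) = [C(2,1)·p^1·(1−p)] / p^2 = 2·(1−p)/p = 62.12/100.00 = 0.6212
(1−p)/p = 0.6212/2 = 0.3106  ⇒  p = 1/(1 + 0.3106) = 0.7630
Jw-204: 76.30%, Jw-206: 23.70%.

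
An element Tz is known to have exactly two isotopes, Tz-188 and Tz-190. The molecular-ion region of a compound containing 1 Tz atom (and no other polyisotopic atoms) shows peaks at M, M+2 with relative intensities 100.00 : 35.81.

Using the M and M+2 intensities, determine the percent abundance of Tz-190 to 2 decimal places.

26.37%

Write p for the Tz-188 fraction. I(M+2)/I(M) = [C(1,1)·p^0·(1−p)] / p^1 = 1·(1−p)/p = 35.81/100.00 = 0.3581
(1−p)/p = 0.3581/1 = 0.3581  ⇒  p = 1/(1 + 0.3581) = 0.7363
Tz-188: 73.63%, Tz-190: 26.37%.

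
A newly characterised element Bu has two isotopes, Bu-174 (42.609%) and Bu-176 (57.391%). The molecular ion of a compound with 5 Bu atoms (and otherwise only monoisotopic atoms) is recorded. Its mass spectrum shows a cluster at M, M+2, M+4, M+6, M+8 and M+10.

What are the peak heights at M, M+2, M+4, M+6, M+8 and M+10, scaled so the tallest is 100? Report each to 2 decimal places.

Expanding (0.42609 + 0.57391)^5:
P(M) = 0.42609^5 = 0.014045
P(M+2) = 5 × 0.42609^4 × 0.57391^1 = 0.094584
P(M+4) = 10 × 0.42609^3 × 0.57391^2 = 0.254795
P(M+6) = 10 × 0.42609^2 × 0.57391^3 = 0.343190
P(M+8) = 5 × 0.42609^1 × 0.57391^4 = 0.231125
P(M+10) = 0.57391^5 = 0.062261
The M+6 peak is largest (0.343190); scaling to 100 gives 4.09 : 27.56 : 74.24 : 100.00 : 67.35 : 18.14.

4.09 : 27.56 : 74.24 : 100.00 : 67.35 : 18.14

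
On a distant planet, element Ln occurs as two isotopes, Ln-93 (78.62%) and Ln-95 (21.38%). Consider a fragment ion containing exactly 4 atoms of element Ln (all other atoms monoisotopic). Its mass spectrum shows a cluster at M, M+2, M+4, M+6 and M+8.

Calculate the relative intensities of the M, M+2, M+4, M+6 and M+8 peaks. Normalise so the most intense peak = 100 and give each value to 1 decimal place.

Each Ln atom is independently Ln-93 (p = 0.7862) or Ln-95 (q = 0.2138); the cluster is the binomial expansion (p + q)^4.
P(M) = 0.7862^4 = 0.382061
P(M+2) = 4 × 0.7862^3 × 0.2138^1 = 0.415592
P(M+4) = 6 × 0.7862^2 × 0.2138^2 = 0.169525
P(M+6) = 4 × 0.7862^1 × 0.2138^3 = 0.030734
P(M+8) = 0.2138^4 = 0.002089
The M+2 peak is largest (0.415592); scaling to 100 gives 91.9 : 100.0 : 40.8 : 7.4 : 0.5.

91.9 : 100.0 : 40.8 : 7.4 : 0.5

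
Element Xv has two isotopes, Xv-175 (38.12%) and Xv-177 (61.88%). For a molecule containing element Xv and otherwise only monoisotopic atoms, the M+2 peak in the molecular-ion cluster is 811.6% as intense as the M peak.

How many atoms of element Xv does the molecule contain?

5

The M+2/M ratio from n Xv atoms is n · q/p = n · 0.6188/0.3812.
n = 8.116 × 0.3812/0.6188 = 5.00 ≈ 5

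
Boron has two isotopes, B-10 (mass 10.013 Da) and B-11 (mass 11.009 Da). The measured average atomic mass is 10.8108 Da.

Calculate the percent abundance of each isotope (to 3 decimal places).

B-10: 19.900%, B-11: 80.100%

Writing the weighted mean with unknown fraction x of B-10:
10.013·x + 11.009·(1 − x) = 10.8108
(10.013 − 11.009)·x = 10.8108 − 11.009
x = -0.1982 / -0.996 = 0.19900 → 19.900% B-10, 80.100% B-11.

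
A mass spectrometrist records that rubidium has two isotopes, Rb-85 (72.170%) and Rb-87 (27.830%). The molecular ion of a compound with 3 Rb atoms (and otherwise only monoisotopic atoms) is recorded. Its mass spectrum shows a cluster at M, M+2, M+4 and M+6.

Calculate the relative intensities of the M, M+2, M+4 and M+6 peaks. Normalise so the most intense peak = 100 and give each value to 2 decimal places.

86.44 : 100.00 : 38.56 : 4.96

Each Rb atom is independently Rb-85 (p = 0.72170) or Rb-87 (q = 0.27830); the cluster is the binomial expansion (p + q)^3.
P(M) = 0.72170^3 = 0.375898
P(M+2) = 3 × 0.72170^2 × 0.27830^1 = 0.434858
P(M+4) = 3 × 0.72170^1 × 0.27830^2 = 0.167689
P(M+6) = 0.27830^3 = 0.021555
The M+2 peak is largest (0.434858); scaling to 100 gives 86.44 : 100.00 : 38.56 : 4.96.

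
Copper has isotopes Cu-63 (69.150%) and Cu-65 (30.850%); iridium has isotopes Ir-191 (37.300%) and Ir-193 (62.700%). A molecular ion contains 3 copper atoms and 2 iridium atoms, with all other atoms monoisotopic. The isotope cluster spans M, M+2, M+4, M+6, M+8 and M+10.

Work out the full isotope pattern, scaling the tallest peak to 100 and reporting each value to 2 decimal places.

Copper pattern (n=3): 0.33065611 : 0.44254842 : 0.19743483 : 0.02936064
Iridium pattern (n=2): 0.139129 : 0.467742 : 0.393129
Convolve the two distributions (both contribute in 2-u steps):
  M: 0.33065611×0.139129 = 0.046004
  M+2: 0.33065611×0.467742 + 0.44254842×0.139129 = 0.216233
  M+4: 0.33065611×0.393129 + 0.44254842×0.467742 + 0.19743483×0.139129 = 0.364458
  M+6: 0.44254842×0.393129 + 0.19743483×0.467742 + 0.02936064×0.139129 = 0.270412
  M+8: 0.19743483×0.393129 + 0.02936064×0.467742 = 0.091351
  M+10: 0.02936064×0.393129 = 0.011543
Scale to base peak (0.364458) = 100: 12.62 : 59.33 : 100.00 : 74.20 : 25.06 : 3.17

12.62 : 59.33 : 100.00 : 74.20 : 25.06 : 3.17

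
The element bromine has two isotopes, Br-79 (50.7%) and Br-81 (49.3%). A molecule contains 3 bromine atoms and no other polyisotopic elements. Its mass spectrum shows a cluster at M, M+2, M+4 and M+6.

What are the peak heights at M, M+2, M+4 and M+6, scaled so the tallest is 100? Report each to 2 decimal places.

34.28 : 100.00 : 97.24 : 31.52

The 3 Br atoms are independent, so intensities follow the terms of (0.507 + 0.493)^3.
P(M) = 0.507^3 = 0.130324
P(M+2) = 3 × 0.507^2 × 0.493^1 = 0.380175
P(M+4) = 3 × 0.507^1 × 0.493^2 = 0.369678
P(M+6) = 0.493^3 = 0.119823
The M+2 peak is largest (0.380175); scaling to 100 gives 34.28 : 100.00 : 97.24 : 31.52.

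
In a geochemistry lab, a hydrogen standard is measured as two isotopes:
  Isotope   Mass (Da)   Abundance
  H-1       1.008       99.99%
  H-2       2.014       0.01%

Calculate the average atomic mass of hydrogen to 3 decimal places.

1.008 Da

Ar = Σ fᵢ·mᵢ = 0.9999 × 1.008 + 0.0001 × 2.014
= 1.0079 + 0.0002 = 1.0081 Da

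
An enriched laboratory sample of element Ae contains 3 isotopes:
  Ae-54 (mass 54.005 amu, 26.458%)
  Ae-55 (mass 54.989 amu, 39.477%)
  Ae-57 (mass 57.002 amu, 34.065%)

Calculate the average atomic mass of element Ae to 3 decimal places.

55.414 amu

Average mass = Σ (abundance × isotope mass) = 0.26458 × 54.005 + 0.39477 × 54.989 + 0.34065 × 57.002
= 14.2886 + 21.7080 + 19.4177 = 55.4143 amu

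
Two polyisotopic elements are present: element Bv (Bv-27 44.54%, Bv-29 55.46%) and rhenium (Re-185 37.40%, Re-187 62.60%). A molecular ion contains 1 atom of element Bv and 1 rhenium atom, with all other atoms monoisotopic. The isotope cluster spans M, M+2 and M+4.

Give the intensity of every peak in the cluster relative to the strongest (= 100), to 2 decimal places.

Element Bv pattern (n=1): 0.4454 : 0.5546
Rhenium pattern (n=1): 0.3740 : 0.6260
Convolve the two distributions (both contribute in 2-u steps):
  M: 0.4454×0.3740 = 0.166580
  M+2: 0.4454×0.6260 + 0.5546×0.3740 = 0.486241
  M+4: 0.5546×0.6260 = 0.347180
Scale to base peak (0.486241) = 100: 34.26 : 100.00 : 71.40

34.26 : 100.00 : 71.40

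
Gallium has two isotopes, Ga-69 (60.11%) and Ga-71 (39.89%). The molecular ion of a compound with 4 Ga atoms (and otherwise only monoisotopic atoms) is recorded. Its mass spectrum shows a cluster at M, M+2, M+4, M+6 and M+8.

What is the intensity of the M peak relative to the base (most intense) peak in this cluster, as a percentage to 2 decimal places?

37.67%

(0.6011 + 0.3989)^4 gives M 0.1306, M+2 0.3465, M+4 0.3450, M+6 0.1526, M+8 0.0253; the largest is M+2.
P(M+2) = C(4,1) × 0.6011^3 × 0.3989^1 = 4 × 0.21719018 × 0.3989 = 0.346549 (base)
P(M) = C(4,0) × 0.6011^4 × 0.3989^0 = 1 × 0.13055302 × 1.0000 = 0.130553
Relative intensity = 0.130553 / 0.346549 × 100 = 37.67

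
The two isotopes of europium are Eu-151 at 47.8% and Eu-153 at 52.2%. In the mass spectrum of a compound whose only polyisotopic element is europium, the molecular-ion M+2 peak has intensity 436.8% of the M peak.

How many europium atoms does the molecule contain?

4

With n Eu atoms, P(M+2)/P(M) = C(n,1)·p^(n−1)q / p^n = n·q/p = n · 0.522/0.478.
n = 4.368 × 0.478/0.522 = 4.00 ≈ 4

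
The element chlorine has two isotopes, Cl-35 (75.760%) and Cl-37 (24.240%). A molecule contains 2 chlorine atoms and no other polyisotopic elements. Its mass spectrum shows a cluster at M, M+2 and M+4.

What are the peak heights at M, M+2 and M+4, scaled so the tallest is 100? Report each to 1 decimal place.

100.0 : 64.0 : 10.2

The 2 Cl atoms are independent, so intensities follow the terms of (0.75760 + 0.24240)^2.
P(M) = 0.75760^2 = 0.573958
P(M+2) = 2 × 0.75760^1 × 0.24240^1 = 0.367284
P(M+4) = 0.24240^2 = 0.058758
The M peak is largest (0.573958); scaling to 100 gives 100.0 : 64.0 : 10.2.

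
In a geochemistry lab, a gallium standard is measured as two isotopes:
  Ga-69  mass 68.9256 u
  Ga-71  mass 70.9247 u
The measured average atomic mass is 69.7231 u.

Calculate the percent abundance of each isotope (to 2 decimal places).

Ga-69: 60.11%, Ga-71: 39.89%

With x = fraction of Ga-69 (so Ga-71 is 1 − x):
68.9256·x + 70.9247·(1 − x) = 69.7231
(68.9256 − 70.9247)·x = 69.7231 − 70.9247
x = -1.2016 / -1.9991 = 0.60107 → 60.11% Ga-69, 39.89% Ga-71.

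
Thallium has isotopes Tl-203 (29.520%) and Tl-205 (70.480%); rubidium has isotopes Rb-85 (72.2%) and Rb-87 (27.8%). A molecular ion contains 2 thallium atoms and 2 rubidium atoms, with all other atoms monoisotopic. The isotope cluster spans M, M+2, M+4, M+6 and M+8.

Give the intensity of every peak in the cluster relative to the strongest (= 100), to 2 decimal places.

Thallium pattern (n=2): 0.08714304 : 0.41611392 : 0.49674304
Rubidium pattern (n=2): 0.521284 : 0.401432 : 0.077284
Convolve the two distributions (both contribute in 2-u steps):
  M: 0.08714304×0.521284 = 0.045426
  M+2: 0.08714304×0.401432 + 0.41611392×0.521284 = 0.251896
  M+4: 0.08714304×0.077284 + 0.41611392×0.401432 + 0.49674304×0.521284 = 0.432720
  M+6: 0.41611392×0.077284 + 0.49674304×0.401432 = 0.231568
  M+8: 0.49674304×0.077284 = 0.038390
Scale to base peak (0.432720) = 100: 10.50 : 58.21 : 100.00 : 53.51 : 8.87

10.50 : 58.21 : 100.00 : 53.51 : 8.87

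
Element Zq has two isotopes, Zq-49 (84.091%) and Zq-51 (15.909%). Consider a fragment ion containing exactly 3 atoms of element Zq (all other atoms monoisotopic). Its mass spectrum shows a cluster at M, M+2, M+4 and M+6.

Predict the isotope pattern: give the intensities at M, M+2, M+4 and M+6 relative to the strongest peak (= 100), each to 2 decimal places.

100.00 : 56.76 : 10.74 : 0.68

Each Zq atom is independently Zq-49 (p = 0.84091) or Zq-51 (q = 0.15909); the cluster is the binomial expansion (p + q)^3.
P(M) = 0.84091^3 = 0.594632
P(M+2) = 3 × 0.84091^2 × 0.15909^1 = 0.337492
P(M+4) = 3 × 0.84091^1 × 0.15909^2 = 0.063849
P(M+6) = 0.15909^3 = 0.004027
The M peak is largest (0.594632); scaling to 100 gives 100.00 : 56.76 : 10.74 : 0.68.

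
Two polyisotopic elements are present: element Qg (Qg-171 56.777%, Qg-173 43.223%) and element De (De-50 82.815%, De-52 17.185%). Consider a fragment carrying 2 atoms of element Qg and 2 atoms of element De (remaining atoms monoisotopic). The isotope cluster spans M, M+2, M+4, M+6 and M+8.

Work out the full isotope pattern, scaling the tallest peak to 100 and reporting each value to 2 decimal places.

51.61 : 100.00 : 64.75 : 15.80 : 1.29

Element Qg pattern (n=2): 0.32236277 : 0.49081445 : 0.18682277
Element De pattern (n=2): 0.68583242 : 0.28463516 : 0.02953242
Convolve the two distributions (both contribute in 2-u steps):
  M: 0.32236277×0.68583242 = 0.221087
  M+2: 0.32236277×0.28463516 + 0.49081445×0.68583242 = 0.428372
  M+4: 0.32236277×0.02953242 + 0.49081445×0.28463516 + 0.18682277×0.68583242 = 0.277352
  M+6: 0.49081445×0.02953242 + 0.18682277×0.28463516 = 0.067671
  M+8: 0.18682277×0.02953242 = 0.005517
Scale to base peak (0.428372) = 100: 51.61 : 100.00 : 64.75 : 15.80 : 1.29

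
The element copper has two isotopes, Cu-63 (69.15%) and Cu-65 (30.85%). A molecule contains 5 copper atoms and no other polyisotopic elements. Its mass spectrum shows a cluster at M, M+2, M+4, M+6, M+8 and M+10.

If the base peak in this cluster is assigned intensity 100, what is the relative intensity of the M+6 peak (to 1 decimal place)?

(0.6915 + 0.3085)^5 gives M 0.1581, M+2 0.3527, M+4 0.3147, M+6 0.1404, M+8 0.0313, M+10 0.0028; the largest is M+2.
P(M+2) = C(5,1) × 0.6915^4 × 0.3085^1 = 5 × 0.2286487 × 0.3085 = 0.352691 (base)
P(M+6) = C(5,3) × 0.6915^2 × 0.3085^3 = 10 × 0.47817225 × 0.02936064 = 0.140394
Relative intensity = 0.140394 / 0.352691 × 100 = 39.8

39.8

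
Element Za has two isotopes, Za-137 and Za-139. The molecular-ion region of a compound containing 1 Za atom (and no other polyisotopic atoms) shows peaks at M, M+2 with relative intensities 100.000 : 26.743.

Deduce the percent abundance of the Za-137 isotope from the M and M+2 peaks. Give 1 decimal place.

Write p for the Za-137 fraction. I(M+2)/I(M) = [C(1,1)·p^0·(1−p)] / p^1 = 1·(1−p)/p = 26.743/100.000 = 0.2674
(1−p)/p = 0.2674/1 = 0.2674  ⇒  p = 1/(1 + 0.2674) = 0.7890
Za-137: 78.9%, Za-139: 21.1%.

78.9%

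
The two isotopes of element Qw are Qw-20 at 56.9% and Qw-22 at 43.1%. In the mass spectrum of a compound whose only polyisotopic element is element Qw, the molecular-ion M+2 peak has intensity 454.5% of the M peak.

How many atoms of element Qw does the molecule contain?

The M+2/M ratio from n Qw atoms is n · q/p = n · 0.431/0.569.
n = 4.545 × 0.569/0.431 = 6.00 ≈ 6

6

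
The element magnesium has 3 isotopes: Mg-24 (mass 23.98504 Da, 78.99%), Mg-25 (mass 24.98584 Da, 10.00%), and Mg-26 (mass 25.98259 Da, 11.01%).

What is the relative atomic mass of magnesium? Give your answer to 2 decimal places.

24.31 Da

Ar = Σ fᵢ·mᵢ = 0.7899 × 23.98504 + 0.1000 × 24.98584 + 0.1101 × 25.98259
= 18.945783 + 2.498584 + 2.860683 = 24.305050 Da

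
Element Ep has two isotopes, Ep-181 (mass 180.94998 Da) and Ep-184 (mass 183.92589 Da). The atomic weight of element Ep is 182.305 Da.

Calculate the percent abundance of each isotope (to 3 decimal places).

Ep-181: 54.467%, Ep-184: 45.533%

With x = fraction of Ep-181 (so Ep-184 is 1 − x):
180.94998·x + 183.92589·(1 − x) = 182.305
(180.94998 − 183.92589)·x = 182.305 − 183.92589
x = -1.62089 / -2.97591 = 0.54467 → 54.467% Ep-181, 45.533% Ep-184.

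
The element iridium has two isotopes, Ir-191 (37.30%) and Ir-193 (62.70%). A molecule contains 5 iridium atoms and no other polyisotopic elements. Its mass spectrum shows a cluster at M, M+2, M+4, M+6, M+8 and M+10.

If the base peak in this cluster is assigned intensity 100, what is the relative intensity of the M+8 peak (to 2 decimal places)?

(0.3730 + 0.6270)^5 gives M 0.0072, M+2 0.0607, M+4 0.2040, M+6 0.3429, M+8 0.2882, M+10 0.0969; the largest is M+6.
P(M+6) = C(5,3) × 0.3730^2 × 0.6270^3 = 10 × 0.139129 × 0.24649188 = 0.342942 (base)
P(M+8) = C(5,4) × 0.3730^1 × 0.6270^4 = 5 × 0.3730 × 0.15455041 = 0.288237
Relative intensity = 0.288237 / 0.342942 × 100 = 84.05

84.05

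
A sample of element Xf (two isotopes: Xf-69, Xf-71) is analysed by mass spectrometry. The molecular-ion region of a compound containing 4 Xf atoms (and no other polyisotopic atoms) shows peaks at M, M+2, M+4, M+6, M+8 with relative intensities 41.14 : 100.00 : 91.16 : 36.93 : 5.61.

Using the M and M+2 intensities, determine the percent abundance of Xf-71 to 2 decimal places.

37.80%

Write p for the Xf-69 fraction. I(M+2)/I(M) = [C(4,1)·p^3·(1−p)] / p^4 = 4·(1−p)/p = 100.00/41.14 = 2.4307
(1−p)/p = 2.4307/4 = 0.6077  ⇒  p = 1/(1 + 0.6077) = 0.6220
Xf-69: 62.20%, Xf-71: 37.80%.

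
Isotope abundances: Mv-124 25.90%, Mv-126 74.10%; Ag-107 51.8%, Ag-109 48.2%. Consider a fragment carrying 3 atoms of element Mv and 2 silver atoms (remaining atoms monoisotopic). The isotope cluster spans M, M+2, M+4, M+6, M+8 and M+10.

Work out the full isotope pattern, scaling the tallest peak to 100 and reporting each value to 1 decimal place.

1.3 : 13.6 : 54.1 : 100.0 : 84.7 : 26.5

Element Mv pattern (n=3): 0.01737398 : 0.14912106 : 0.42663594 : 0.40686902
Silver pattern (n=2): 0.268324 : 0.499352 : 0.232324
Convolve the two distributions (both contribute in 2-u steps):
  M: 0.01737398×0.268324 = 0.004662
  M+2: 0.01737398×0.499352 + 0.14912106×0.268324 = 0.048688
  M+4: 0.01737398×0.232324 + 0.14912106×0.499352 + 0.42663594×0.268324 = 0.192977
  M+6: 0.14912106×0.232324 + 0.42663594×0.499352 + 0.40686902×0.268324 = 0.356859
  M+8: 0.42663594×0.232324 + 0.40686902×0.499352 = 0.302289
  M+10: 0.40686902×0.232324 = 0.094525
Scale to base peak (0.356859) = 100: 1.3 : 13.6 : 54.1 : 100.0 : 84.7 : 26.5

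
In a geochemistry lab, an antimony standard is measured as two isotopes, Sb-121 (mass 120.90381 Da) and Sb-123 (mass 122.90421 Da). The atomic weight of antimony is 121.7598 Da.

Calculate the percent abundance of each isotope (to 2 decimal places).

Sb-121: 57.21%, Sb-123: 42.79%

Writing the weighted mean with unknown fraction x of Sb-121:
120.90381·x + 122.90421·(1 − x) = 121.7598
(120.90381 − 122.90421)·x = 121.7598 − 122.90421
x = -1.14441 / -2.00040 = 0.57209 → 57.21% Sb-121, 42.79% Sb-123.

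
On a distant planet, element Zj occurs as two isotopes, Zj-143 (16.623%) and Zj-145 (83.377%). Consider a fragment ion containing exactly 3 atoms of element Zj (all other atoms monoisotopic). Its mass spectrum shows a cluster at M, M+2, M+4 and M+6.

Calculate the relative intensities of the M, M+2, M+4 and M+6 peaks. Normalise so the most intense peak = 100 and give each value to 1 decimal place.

0.8 : 11.9 : 59.8 : 100.0

Each Zj atom is independently Zj-143 (p = 0.16623) or Zj-145 (q = 0.83377); the cluster is the binomial expansion (p + q)^3.
P(M) = 0.16623^3 = 0.004593
P(M+2) = 3 × 0.16623^2 × 0.83377^1 = 0.069117
P(M+4) = 3 × 0.16623^1 × 0.83377^2 = 0.346676
P(M+6) = 0.83377^3 = 0.579614
The M+6 peak is largest (0.579614); scaling to 100 gives 0.8 : 11.9 : 59.8 : 100.0.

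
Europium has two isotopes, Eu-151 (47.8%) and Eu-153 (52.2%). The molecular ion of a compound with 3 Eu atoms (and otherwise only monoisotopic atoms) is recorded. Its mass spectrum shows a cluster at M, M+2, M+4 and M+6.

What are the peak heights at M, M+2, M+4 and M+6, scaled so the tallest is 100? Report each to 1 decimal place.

28.0 : 91.6 : 100.0 : 36.4

The 3 Eu atoms are independent, so intensities follow the terms of (0.478 + 0.522)^3.
P(M) = 0.478^3 = 0.109215
P(M+2) = 3 × 0.478^2 × 0.522^1 = 0.357806
P(M+4) = 3 × 0.478^1 × 0.522^2 = 0.390742
P(M+6) = 0.522^3 = 0.142237
The M+4 peak is largest (0.390742); scaling to 100 gives 28.0 : 91.6 : 100.0 : 36.4.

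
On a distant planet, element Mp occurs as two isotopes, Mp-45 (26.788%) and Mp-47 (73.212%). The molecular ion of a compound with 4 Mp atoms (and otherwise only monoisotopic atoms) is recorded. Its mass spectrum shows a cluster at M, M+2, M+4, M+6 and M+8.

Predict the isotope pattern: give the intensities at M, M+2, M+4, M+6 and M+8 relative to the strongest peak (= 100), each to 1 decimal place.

Each Mp atom is independently Mp-45 (p = 0.26788) or Mp-47 (q = 0.73212); the cluster is the binomial expansion (p + q)^4.
P(M) = 0.26788^4 = 0.005149
P(M+2) = 4 × 0.26788^3 × 0.73212^1 = 0.056294
P(M+4) = 6 × 0.26788^2 × 0.73212^2 = 0.230779
P(M+6) = 4 × 0.26788^1 × 0.73212^3 = 0.420482
P(M+8) = 0.73212^4 = 0.287296
The M+6 peak is largest (0.420482); scaling to 100 gives 1.2 : 13.4 : 54.9 : 100.0 : 68.3.

1.2 : 13.4 : 54.9 : 100.0 : 68.3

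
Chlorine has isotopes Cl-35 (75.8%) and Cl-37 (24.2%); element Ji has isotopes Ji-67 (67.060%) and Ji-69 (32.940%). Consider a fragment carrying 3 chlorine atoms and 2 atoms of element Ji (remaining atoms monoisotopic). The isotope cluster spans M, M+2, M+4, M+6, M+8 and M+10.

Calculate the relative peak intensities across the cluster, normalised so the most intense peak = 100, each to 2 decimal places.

51.54 : 100.00 : 76.69 : 29.07 : 5.45 : 0.40

Chlorine pattern (n=3): 0.43551951 : 0.41713346 : 0.13317454 : 0.01417249
Element Ji pattern (n=2): 0.44970436 : 0.44179128 : 0.10850436
Convolve the two distributions (both contribute in 2-u steps):
  M: 0.43551951×0.44970436 = 0.195855
  M+2: 0.43551951×0.44179128 + 0.41713346×0.44970436 = 0.379995
  M+4: 0.43551951×0.10850436 + 0.41713346×0.44179128 + 0.13317454×0.44970436 = 0.291431
  M+6: 0.41713346×0.10850436 + 0.13317454×0.44179128 + 0.01417249×0.44970436 = 0.110470
  M+8: 0.13317454×0.10850436 + 0.01417249×0.44179128 = 0.020711
  M+10: 0.01417249×0.10850436 = 0.001538
Scale to base peak (0.379995) = 100: 51.54 : 100.00 : 76.69 : 29.07 : 5.45 : 0.40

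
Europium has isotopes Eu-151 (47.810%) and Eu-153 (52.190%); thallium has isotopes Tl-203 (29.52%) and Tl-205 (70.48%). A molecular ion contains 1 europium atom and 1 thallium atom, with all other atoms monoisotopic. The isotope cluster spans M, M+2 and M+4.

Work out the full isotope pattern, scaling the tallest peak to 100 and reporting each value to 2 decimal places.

28.74 : 100.00 : 74.91

Europium pattern (n=1): 0.4781 : 0.5219
Thallium pattern (n=1): 0.2952 : 0.7048
Convolve the two distributions (both contribute in 2-u steps):
  M: 0.4781×0.2952 = 0.141135
  M+2: 0.4781×0.7048 + 0.5219×0.2952 = 0.491030
  M+4: 0.5219×0.7048 = 0.367835
Scale to base peak (0.491030) = 100: 28.74 : 100.00 : 74.91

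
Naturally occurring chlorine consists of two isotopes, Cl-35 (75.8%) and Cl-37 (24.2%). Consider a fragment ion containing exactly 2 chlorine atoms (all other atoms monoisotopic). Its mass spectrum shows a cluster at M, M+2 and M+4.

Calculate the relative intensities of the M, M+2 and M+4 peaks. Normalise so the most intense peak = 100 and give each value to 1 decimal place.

Each Cl atom is independently Cl-35 (p = 0.758) or Cl-37 (q = 0.242); the cluster is the binomial expansion (p + q)^2.
P(M) = 0.758^2 = 0.574564
P(M+2) = 2 × 0.758^1 × 0.242^1 = 0.366872
P(M+4) = 0.242^2 = 0.058564
The M peak is largest (0.574564); scaling to 100 gives 100.0 : 63.9 : 10.2.

100.0 : 63.9 : 10.2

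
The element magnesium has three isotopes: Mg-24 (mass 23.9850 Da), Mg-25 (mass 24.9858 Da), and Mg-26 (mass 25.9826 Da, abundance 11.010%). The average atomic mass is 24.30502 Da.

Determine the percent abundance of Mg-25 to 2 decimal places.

10.00%

The remaining 88.990% is split between Mg-24 (fraction x) and Mg-25 (fraction 0.88990 − x).
Substituting: 23.9850x + 24.9858(0.88990 − x) = 21.44433574
(23.9850 − 24.9858)x = -0.79052768  ⇒  x = 0.78990, y = 0.10000
Mg-24: 78.99%, Mg-25: 10.00%.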